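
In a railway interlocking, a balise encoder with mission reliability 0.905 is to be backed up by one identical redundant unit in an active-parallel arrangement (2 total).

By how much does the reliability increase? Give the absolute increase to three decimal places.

R_before = 0.905
R_after = 1 − (1 − 0.905)^2 = 0.991
ΔR = 0.991 − 0.905 = 0.086

0.086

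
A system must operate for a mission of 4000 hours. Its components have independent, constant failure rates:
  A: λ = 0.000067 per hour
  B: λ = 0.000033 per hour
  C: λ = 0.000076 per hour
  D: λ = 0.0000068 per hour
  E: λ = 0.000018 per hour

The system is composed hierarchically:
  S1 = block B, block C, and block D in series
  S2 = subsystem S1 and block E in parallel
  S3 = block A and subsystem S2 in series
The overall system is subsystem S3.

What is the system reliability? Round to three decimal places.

R(A) = exp(−0.000067 × 4000) = 0.76491
R(B) = exp(−0.000033 × 4000) = 0.87634
R(C) = exp(−0.000076 × 4000) = 0.73786
R(D) = exp(−0.0000068 × 4000) = 0.97317
R(E) = exp(−0.000018 × 4000) = 0.93053
Series (B, C, and D): 0.87634 × 0.73786 × 0.97317 = 0.62927
Parallel ([0.62927] and E): 1 − (1 − 0.62927)(1 − 0.93053) = 0.97425
Series (A and [0.97425]): 0.76491 × 0.97425 = 0.745

0.745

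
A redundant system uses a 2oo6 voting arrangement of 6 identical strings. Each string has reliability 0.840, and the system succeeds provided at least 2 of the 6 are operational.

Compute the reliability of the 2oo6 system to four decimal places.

R = Σ_{i=2}^{6} C(6,i) p^i (1−p)^{6−i} with p = 0.840
C(6,2)·0.840^2·0.160^4 = 0.006936
C(6,3)·0.840^3·0.160^3 = 0.048554
C(6,4)·0.840^4·0.160^2 = 0.191183
C(6,5)·0.840^5·0.160^1 = 0.401483
C(6,6)·0.840^6·0.160^0 = 0.351298
Sum = 0.9995

0.9995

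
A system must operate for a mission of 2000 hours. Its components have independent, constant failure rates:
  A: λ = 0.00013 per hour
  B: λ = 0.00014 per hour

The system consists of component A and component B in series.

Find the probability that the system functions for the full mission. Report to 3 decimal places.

R(A) = exp(−0.00013 × 2000) = 0.77105
R(B) = exp(−0.00014 × 2000) = 0.75578
Series (A and B): 0.77105 × 0.75578 = 0.583

0.583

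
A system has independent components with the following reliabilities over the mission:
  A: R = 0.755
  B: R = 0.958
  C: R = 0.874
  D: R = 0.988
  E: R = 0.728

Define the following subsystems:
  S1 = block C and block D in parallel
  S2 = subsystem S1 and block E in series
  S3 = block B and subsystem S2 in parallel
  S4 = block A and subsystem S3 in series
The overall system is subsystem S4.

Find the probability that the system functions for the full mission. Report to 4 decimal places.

0.7463

Parallel (C and D): 1 − (1 − 0.874000)(1 − 0.988000) = 0.998488
Series ([0.998488] and E): 0.998488 × 0.728000 = 0.726899
Parallel (B and [0.726899]): 1 − (1 − 0.958000)(1 − 0.726899) = 0.988530
Series (A and [0.988530]): 0.755000 × 0.988530 = 0.7463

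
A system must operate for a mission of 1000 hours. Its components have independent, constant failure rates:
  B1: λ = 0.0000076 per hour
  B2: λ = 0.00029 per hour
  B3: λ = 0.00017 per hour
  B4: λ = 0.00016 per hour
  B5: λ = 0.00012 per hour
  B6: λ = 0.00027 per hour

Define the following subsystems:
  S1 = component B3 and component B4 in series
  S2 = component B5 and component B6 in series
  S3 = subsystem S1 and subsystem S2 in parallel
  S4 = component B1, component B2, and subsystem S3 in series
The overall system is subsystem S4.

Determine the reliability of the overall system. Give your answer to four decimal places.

0.6752

R(B1) = exp(−0.0000076 × 1000) = 0.992429
R(B2) = exp(−0.00029 × 1000) = 0.748264
R(B3) = exp(−0.00017 × 1000) = 0.843665
R(B4) = exp(−0.00016 × 1000) = 0.852144
R(B5) = exp(−0.00012 × 1000) = 0.886920
R(B6) = exp(−0.00027 × 1000) = 0.763379
Series (B3 and B4): 0.843665 × 0.852144 = 0.718924
Series (B5 and B6): 0.886920 × 0.763379 = 0.677056
Parallel ([0.718924] and [0.677056]): 1 − (1 − 0.718924)(1 − 0.677056) = 0.909228
Series (B1, B2, and [0.909228]): 0.992429 × 0.748264 × 0.909228 = 0.6752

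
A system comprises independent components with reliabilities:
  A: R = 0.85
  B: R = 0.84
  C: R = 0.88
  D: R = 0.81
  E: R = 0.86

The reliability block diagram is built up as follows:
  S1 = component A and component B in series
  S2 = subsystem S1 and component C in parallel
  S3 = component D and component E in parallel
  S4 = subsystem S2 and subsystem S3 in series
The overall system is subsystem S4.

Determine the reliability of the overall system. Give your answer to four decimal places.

Series (A and B): 0.850000 × 0.840000 = 0.714000
Parallel ([0.714000] and C): 1 − (1 − 0.714000)(1 − 0.880000) = 0.965680
Parallel (D and E): 1 − (1 − 0.810000)(1 − 0.860000) = 0.973400
Series ([0.965680] and [0.973400]): 0.965680 × 0.973400 = 0.9400

0.9400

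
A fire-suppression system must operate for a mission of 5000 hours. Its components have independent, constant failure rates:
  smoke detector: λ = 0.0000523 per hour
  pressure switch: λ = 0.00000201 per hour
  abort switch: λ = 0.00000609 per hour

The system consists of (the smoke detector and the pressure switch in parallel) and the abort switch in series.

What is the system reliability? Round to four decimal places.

R(smoke detector) = exp(−0.0000523 × 5000) = 0.769896
R(pressure switch) = exp(−0.00000201 × 5000) = 0.990000
R(abort switch) = exp(−0.00000609 × 5000) = 0.970009
Parallel (smoke detector and pressure switch): 1 − (1 − 0.769896)(1 − 0.990000) = 0.997699
Series ([0.997699] and abort switch): 0.997699 × 0.970009 = 0.9678

0.9678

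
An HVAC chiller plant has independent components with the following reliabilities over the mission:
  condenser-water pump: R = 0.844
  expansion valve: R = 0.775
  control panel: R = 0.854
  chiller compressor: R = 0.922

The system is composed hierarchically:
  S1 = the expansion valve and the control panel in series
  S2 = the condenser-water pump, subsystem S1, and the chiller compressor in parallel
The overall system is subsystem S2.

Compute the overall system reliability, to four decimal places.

Series (expansion valve and control panel): 0.775000 × 0.854000 = 0.661850
Parallel (condenser-water pump, [0.661850], and chiller compressor): 1 − (1 − 0.844000)(1 − 0.661850)(1 − 0.922000) = 0.9959

0.9959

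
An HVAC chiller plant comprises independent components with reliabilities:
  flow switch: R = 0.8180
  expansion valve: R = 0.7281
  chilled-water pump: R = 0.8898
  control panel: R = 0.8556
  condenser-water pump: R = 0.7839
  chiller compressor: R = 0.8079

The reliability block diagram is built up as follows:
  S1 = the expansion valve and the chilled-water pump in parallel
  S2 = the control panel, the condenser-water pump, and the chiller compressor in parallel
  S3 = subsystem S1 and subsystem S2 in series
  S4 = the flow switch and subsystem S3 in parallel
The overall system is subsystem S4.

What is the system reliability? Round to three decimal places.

Parallel (expansion valve and chilled-water pump): 1 − (1 − 0.72810)(1 − 0.88980) = 0.97004
Parallel (control panel, condenser-water pump, and chiller compressor): 1 − (1 − 0.85560)(1 − 0.78390)(1 − 0.80790) = 0.99401
Series ([0.97004] and [0.99401]): 0.97004 × 0.99401 = 0.96423
Parallel (flow switch and [0.96423]): 1 − (1 − 0.81800)(1 − 0.96423) = 0.993

0.993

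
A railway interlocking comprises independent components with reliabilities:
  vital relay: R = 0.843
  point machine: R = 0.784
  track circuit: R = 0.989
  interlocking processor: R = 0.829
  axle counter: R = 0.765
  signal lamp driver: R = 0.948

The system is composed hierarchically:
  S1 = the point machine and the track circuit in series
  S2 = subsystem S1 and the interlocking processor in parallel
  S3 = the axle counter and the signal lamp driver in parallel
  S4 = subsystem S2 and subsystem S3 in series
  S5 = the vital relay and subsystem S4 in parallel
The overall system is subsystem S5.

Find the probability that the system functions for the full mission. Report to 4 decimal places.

0.9921

Series (point machine and track circuit): 0.784000 × 0.989000 = 0.775376
Parallel ([0.775376] and interlocking processor): 1 − (1 − 0.775376)(1 − 0.829000) = 0.961589
Parallel (axle counter and signal lamp driver): 1 − (1 − 0.765000)(1 − 0.948000) = 0.987780
Series ([0.961589] and [0.987780]): 0.961589 × 0.987780 = 0.949838
Parallel (vital relay and [0.949838]): 1 − (1 − 0.843000)(1 − 0.949838) = 0.9921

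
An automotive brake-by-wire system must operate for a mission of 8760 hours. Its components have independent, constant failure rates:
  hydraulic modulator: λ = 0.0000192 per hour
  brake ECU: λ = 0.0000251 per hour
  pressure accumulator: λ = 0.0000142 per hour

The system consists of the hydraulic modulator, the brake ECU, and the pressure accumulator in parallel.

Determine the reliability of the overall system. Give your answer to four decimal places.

R(hydraulic modulator) = exp(−0.0000192 × 8760) = 0.845192
R(brake ECU) = exp(−0.0000251 × 8760) = 0.802618
R(pressure accumulator) = exp(−0.0000142 × 8760) = 0.883034
Parallel (hydraulic modulator, brake ECU, and pressure accumulator): 1 − (1 − 0.845192)(1 − 0.802618)(1 − 0.883034) = 0.9964

0.9964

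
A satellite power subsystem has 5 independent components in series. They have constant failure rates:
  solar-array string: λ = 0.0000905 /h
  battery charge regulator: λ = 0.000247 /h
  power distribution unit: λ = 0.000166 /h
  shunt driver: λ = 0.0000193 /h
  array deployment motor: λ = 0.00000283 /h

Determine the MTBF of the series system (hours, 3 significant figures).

1900

Series of exponential components: λ_sys = Σ λ_i
λ_sys = 0.0000905 + 0.000247 + 0.000166 + 0.0000193 + 0.00000283 = 5.2563e-04 /h
MTBF = 1 / λ_sys = 1900 h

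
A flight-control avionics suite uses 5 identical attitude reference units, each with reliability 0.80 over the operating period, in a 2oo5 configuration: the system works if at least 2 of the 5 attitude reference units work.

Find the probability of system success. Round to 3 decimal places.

R = Σ_{i=2}^{5} C(5,i) p^i (1−p)^{5−i} with p = 0.80
C(5,2)·0.80^2·0.20^3 = 0.05120
C(5,3)·0.80^3·0.20^2 = 0.20480
C(5,4)·0.80^4·0.20^1 = 0.40960
C(5,5)·0.80^5·0.20^0 = 0.32768
Sum = 0.993

0.993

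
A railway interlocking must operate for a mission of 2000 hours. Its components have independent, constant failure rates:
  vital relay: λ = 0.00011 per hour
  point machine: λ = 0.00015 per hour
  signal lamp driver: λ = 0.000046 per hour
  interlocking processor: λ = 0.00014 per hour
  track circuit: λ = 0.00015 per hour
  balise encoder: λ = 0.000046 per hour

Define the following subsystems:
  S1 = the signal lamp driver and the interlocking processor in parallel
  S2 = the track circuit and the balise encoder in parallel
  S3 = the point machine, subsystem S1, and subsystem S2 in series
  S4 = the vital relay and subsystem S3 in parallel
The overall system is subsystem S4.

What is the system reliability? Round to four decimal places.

R(vital relay) = exp(−0.00011 × 2000) = 0.802519
R(point machine) = exp(−0.00015 × 2000) = 0.740818
R(signal lamp driver) = exp(−0.000046 × 2000) = 0.912105
R(interlocking processor) = exp(−0.00014 × 2000) = 0.755784
R(track circuit) = exp(−0.00015 × 2000) = 0.740818
R(balise encoder) = exp(−0.000046 × 2000) = 0.912105
Parallel (signal lamp driver and interlocking processor): 1 − (1 − 0.912105)(1 − 0.755784) = 0.978535
Parallel (track circuit and balise encoder): 1 − (1 − 0.740818)(1 − 0.912105) = 0.977219
Series (point machine, [0.978535], and [0.977219]): 0.740818 × 0.978535 × 0.977219 = 0.708402
Parallel (vital relay and [0.708402]): 1 − (1 − 0.802519)(1 − 0.708402) = 0.9424

0.9424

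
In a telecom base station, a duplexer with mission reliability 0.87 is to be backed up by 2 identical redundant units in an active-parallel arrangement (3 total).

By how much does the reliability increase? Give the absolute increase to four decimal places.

0.1278

R_before = 0.87
R_after = 1 − (1 − 0.87)^3 = 0.9978
ΔR = 0.9978 − 0.87 = 0.1278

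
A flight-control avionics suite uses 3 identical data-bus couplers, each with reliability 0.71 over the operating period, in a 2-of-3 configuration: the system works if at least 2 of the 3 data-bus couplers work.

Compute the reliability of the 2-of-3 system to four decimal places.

R = Σ_{i=2}^{3} C(3,i) p^i (1−p)^{3−i} with p = 0.71
C(3,2)·0.71^2·0.29^1 = 0.438567
C(3,3)·0.71^3·0.29^0 = 0.357911
Sum = 0.7965

0.7965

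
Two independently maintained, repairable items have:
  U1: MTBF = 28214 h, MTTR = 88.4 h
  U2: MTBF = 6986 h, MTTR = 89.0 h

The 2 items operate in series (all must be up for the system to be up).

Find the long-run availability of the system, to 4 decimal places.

A(U1) = MTBF/(MTBF+MTTR) = 28214/(28214+88.4) = 0.996877
A(U2) = MTBF/(MTBF+MTTR) = 6986/(6986+89.0) = 0.987420
Series availability: 0.996877 × 0.987420 = 0.9843

0.9843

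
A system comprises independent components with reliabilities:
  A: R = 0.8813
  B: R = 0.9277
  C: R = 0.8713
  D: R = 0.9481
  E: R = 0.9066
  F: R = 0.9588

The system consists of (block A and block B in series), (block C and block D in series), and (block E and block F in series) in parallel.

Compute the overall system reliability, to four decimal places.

Series (A and B): 0.881300 × 0.927700 = 0.817582
Series (C and D): 0.871300 × 0.948100 = 0.826080
Series (E and F): 0.906600 × 0.958800 = 0.869248
Parallel ([0.817582], [0.826080], and [0.869248]): 1 − (1 − 0.817582)(1 − 0.826080)(1 − 0.869248) = 0.9959

0.9959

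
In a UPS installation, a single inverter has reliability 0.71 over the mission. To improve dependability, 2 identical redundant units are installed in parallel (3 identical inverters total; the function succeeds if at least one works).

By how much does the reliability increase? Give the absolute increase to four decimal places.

0.2656

R_before = 0.71
R_after = 1 − (1 − 0.71)^3 = 0.9756
ΔR = 0.9756 − 0.71 = 0.2656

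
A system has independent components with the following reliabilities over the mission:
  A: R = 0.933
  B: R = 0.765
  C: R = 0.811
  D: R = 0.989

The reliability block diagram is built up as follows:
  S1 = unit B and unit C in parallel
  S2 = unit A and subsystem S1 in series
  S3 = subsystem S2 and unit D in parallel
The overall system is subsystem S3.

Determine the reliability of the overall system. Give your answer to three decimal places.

Parallel (B and C): 1 − (1 − 0.76500)(1 − 0.81100) = 0.95559
Series (A and [0.95559]): 0.93300 × 0.95559 = 0.89157
Parallel ([0.89157] and D): 1 − (1 − 0.89157)(1 − 0.98900) = 0.999

0.999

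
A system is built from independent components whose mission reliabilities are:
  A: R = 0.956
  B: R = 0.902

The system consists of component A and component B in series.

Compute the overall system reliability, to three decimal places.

Series (A and B): 0.95600 × 0.90200 = 0.862

0.862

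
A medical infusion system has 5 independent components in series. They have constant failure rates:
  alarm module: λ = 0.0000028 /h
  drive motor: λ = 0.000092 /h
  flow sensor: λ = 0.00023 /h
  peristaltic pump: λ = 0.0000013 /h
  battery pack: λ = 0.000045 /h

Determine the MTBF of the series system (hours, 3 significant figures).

2690

Series of exponential components: λ_sys = Σ λ_i
λ_sys = 0.0000028 + 0.000092 + 0.00023 + 0.0000013 + 0.000045 = 3.7110e-04 /h
MTBF = 1 / λ_sys = 2690 h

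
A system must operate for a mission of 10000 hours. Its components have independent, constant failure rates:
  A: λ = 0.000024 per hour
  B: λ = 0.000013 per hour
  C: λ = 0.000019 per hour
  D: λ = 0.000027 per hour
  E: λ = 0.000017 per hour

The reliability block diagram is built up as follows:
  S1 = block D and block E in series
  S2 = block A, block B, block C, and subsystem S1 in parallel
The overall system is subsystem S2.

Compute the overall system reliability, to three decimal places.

0.998

R(A) = exp(−0.000024 × 10000) = 0.78663
R(B) = exp(−0.000013 × 10000) = 0.87810
R(C) = exp(−0.000019 × 10000) = 0.82696
R(D) = exp(−0.000027 × 10000) = 0.76338
R(E) = exp(−0.000017 × 10000) = 0.84366
Series (D and E): 0.76338 × 0.84366 = 0.64403
Parallel (A, B, C, and [0.64403]): 1 − (1 − 0.78663)(1 − 0.87810)(1 − 0.82696)(1 − 0.64403) = 0.998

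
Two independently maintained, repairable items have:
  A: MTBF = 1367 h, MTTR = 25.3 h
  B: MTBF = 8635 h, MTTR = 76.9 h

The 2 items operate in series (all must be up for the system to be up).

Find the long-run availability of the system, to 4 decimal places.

0.9732

A(A) = MTBF/(MTBF+MTTR) = 1367/(1367+25.3) = 0.981829
A(B) = MTBF/(MTBF+MTTR) = 8635/(8635+76.9) = 0.991173
Series availability: 0.981829 × 0.991173 = 0.9732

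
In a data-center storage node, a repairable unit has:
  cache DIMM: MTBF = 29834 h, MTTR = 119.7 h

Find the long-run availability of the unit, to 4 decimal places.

0.9960

A(cache DIMM) = MTBF/(MTBF+MTTR) = 29834/(29834+119.7) = 0.9960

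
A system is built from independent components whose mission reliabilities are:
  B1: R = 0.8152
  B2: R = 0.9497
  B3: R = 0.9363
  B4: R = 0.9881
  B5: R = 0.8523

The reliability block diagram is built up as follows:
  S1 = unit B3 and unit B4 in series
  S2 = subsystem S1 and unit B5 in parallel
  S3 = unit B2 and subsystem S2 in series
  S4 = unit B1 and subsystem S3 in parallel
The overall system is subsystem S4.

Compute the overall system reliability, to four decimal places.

Series (B3 and B4): 0.936300 × 0.988100 = 0.925158
Parallel ([0.925158] and B5): 1 − (1 − 0.925158)(1 − 0.852300) = 0.988946
Series (B2 and [0.988946]): 0.949700 × 0.988946 = 0.939202
Parallel (B1 and [0.939202]): 1 − (1 − 0.815200)(1 − 0.939202) = 0.9888

0.9888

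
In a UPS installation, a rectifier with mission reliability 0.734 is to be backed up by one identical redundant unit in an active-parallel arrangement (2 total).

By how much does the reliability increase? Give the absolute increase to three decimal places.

R_before = 0.734
R_after = 1 − (1 − 0.734)^2 = 0.929
ΔR = 0.929 − 0.734 = 0.195

0.195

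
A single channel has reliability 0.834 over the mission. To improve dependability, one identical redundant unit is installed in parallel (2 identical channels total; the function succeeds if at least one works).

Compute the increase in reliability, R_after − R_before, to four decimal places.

R_before = 0.834
R_after = 1 − (1 − 0.834)^2 = 0.9724
ΔR = 0.9724 − 0.834 = 0.1384

0.1384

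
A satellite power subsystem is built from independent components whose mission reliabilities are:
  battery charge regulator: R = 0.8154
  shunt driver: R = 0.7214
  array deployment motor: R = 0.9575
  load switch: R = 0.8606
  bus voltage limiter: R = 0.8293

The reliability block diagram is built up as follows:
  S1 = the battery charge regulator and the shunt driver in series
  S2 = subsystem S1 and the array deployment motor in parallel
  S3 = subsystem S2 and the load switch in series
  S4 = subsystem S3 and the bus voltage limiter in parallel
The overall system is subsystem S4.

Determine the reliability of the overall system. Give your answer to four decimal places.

Series (battery charge regulator and shunt driver): 0.815400 × 0.721400 = 0.588230
Parallel ([0.588230] and array deployment motor): 1 − (1 − 0.588230)(1 − 0.957500) = 0.982500
Series ([0.982500] and load switch): 0.982500 × 0.860600 = 0.845540
Parallel ([0.845540] and bus voltage limiter): 1 − (1 − 0.845540)(1 − 0.829300) = 0.9736

0.9736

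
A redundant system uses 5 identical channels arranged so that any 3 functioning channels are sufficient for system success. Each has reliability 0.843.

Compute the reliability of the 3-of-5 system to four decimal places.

0.9698

R = Σ_{i=3}^{5} C(5,i) p^i (1−p)^{5−i} with p = 0.843
C(5,3)·0.843^3·0.157^2 = 0.147667
C(5,4)·0.843^4·0.157^1 = 0.396442
C(5,5)·0.843^5·0.157^0 = 0.425734
Sum = 0.9698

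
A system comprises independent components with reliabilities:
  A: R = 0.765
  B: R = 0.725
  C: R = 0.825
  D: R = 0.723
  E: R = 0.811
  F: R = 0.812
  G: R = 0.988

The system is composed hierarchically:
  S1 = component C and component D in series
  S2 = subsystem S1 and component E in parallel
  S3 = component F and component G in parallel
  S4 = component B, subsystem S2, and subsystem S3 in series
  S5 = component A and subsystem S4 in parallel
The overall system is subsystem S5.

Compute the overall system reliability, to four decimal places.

Series (C and D): 0.825000 × 0.723000 = 0.596475
Parallel ([0.596475] and E): 1 − (1 − 0.596475)(1 − 0.811000) = 0.923734
Parallel (F and G): 1 − (1 − 0.812000)(1 − 0.988000) = 0.997744
Series (B, [0.923734], and [0.997744]): 0.725000 × 0.923734 × 0.997744 = 0.668196
Parallel (A and [0.668196]): 1 − (1 − 0.765000)(1 − 0.668196) = 0.9220

0.9220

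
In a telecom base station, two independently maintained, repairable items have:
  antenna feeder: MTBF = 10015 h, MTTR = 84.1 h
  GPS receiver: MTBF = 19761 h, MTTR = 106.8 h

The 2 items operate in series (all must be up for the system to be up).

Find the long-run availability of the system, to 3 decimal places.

A(antenna feeder) = MTBF/(MTBF+MTTR) = 10015/(10015+84.1) = 0.991673
A(GPS receiver) = MTBF/(MTBF+MTTR) = 19761/(19761+106.8) = 0.994624
Series availability: 0.991673 × 0.994624 = 0.986

0.986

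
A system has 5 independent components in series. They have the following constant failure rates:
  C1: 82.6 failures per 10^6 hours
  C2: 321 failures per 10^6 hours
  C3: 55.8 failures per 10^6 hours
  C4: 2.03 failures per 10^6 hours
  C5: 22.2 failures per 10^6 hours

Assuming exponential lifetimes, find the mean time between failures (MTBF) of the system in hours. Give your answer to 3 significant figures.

Series of exponential components: λ_sys = Σ λ_i
λ_sys = 0.0000826 + 0.000321 + 0.0000558 + 0.00000203 + 0.0000222 = 4.8363e-04 /h
MTBF = 1 / λ_sys = 2070 h

2070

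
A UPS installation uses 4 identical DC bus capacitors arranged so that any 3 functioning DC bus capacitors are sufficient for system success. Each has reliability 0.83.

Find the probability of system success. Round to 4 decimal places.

0.8634

R = Σ_{i=3}^{4} C(4,i) p^i (1−p)^{4−i} with p = 0.83
C(4,3)·0.83^3·0.17^1 = 0.388815
C(4,4)·0.83^4·0.17^0 = 0.474583
Sum = 0.8634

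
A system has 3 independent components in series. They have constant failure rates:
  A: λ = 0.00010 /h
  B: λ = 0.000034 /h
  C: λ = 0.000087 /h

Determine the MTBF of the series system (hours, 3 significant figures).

Series of exponential components: λ_sys = Σ λ_i
λ_sys = 0.00010 + 0.000034 + 0.000087 = 2.2100e-04 /h
MTBF = 1 / λ_sys = 4520 h

4520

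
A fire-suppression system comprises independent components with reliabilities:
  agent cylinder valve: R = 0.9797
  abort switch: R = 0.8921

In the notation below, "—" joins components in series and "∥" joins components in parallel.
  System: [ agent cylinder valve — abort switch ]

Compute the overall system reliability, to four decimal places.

0.8740

Series (agent cylinder valve and abort switch): 0.979700 × 0.892100 = 0.8740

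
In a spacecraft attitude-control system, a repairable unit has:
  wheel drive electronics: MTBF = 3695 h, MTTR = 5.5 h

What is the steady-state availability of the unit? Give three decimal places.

A(wheel drive electronics) = MTBF/(MTBF+MTTR) = 3695/(3695+5.5) = 0.999

0.999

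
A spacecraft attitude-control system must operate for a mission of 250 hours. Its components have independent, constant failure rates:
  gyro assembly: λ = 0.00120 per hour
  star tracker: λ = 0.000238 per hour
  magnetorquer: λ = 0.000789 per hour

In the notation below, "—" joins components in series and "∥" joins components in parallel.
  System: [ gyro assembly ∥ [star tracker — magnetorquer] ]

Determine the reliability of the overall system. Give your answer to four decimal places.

0.9413

R(gyro assembly) = exp(−0.00120 × 250) = 0.740818
R(star tracker) = exp(−0.000238 × 250) = 0.942236
R(magnetorquer) = exp(−0.000789 × 250) = 0.820985
Series (star tracker and magnetorquer): 0.942236 × 0.820985 = 0.773562
Parallel (gyro assembly and [0.773562]): 1 − (1 − 0.740818)(1 − 0.773562) = 0.9413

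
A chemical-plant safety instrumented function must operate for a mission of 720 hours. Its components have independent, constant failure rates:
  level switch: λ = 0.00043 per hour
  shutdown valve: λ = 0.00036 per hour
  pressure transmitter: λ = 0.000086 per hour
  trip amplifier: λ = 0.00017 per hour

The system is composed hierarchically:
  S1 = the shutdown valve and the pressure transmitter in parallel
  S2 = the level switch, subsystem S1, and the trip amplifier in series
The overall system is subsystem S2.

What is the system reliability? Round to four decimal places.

R(level switch) = exp(−0.00043 × 720) = 0.733740
R(shutdown valve) = exp(−0.00036 × 720) = 0.771669
R(pressure transmitter) = exp(−0.000086 × 720) = 0.939958
R(trip amplifier) = exp(−0.00017 × 720) = 0.884794
Parallel (shutdown valve and pressure transmitter): 1 − (1 − 0.771669)(1 − 0.939958) = 0.986291
Series (level switch, [0.986291], and trip amplifier): 0.733740 × 0.986291 × 0.884794 = 0.6403

0.6403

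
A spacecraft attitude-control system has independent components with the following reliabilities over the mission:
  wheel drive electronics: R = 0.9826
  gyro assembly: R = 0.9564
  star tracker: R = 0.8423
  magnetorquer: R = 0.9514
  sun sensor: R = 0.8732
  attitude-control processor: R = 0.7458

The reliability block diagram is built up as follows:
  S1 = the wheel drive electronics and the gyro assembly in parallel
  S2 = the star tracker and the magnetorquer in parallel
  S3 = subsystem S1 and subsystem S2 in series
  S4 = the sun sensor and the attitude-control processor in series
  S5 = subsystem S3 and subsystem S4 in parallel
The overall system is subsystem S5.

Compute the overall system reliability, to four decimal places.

Parallel (wheel drive electronics and gyro assembly): 1 − (1 − 0.982600)(1 − 0.956400) = 0.999241
Parallel (star tracker and magnetorquer): 1 − (1 − 0.842300)(1 − 0.951400) = 0.992336
Series ([0.999241] and [0.992336]): 0.999241 × 0.992336 = 0.991583
Series (sun sensor and attitude-control processor): 0.873200 × 0.745800 = 0.651233
Parallel ([0.991583] and [0.651233]): 1 − (1 − 0.991583)(1 − 0.651233) = 0.9971

0.9971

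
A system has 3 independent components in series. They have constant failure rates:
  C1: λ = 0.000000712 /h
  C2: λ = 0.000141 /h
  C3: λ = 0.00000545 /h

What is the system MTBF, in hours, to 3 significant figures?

Series of exponential components: λ_sys = Σ λ_i
λ_sys = 0.000000712 + 0.000141 + 0.00000545 = 1.4716e-04 /h
MTBF = 1 / λ_sys = 6800 h

6800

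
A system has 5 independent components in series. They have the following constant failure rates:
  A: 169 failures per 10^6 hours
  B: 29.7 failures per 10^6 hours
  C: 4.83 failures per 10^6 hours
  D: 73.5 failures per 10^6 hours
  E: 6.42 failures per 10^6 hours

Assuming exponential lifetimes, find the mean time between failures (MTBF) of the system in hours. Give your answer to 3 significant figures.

3530

Series of exponential components: λ_sys = Σ λ_i
λ_sys = 0.000169 + 0.0000297 + 0.00000483 + 0.0000735 + 0.00000642 = 2.8345e-04 /h
MTBF = 1 / λ_sys = 3530 h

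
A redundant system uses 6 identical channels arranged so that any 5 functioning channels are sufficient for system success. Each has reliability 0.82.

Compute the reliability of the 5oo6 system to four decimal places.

0.7044

R = Σ_{i=5}^{6} C(6,i) p^i (1−p)^{6−i} with p = 0.82
C(6,5)·0.82^5·0.18^1 = 0.400399
C(6,6)·0.82^6·0.18^0 = 0.304007
Sum = 0.7044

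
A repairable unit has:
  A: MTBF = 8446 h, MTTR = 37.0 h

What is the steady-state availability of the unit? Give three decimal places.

0.996

A(A) = MTBF/(MTBF+MTTR) = 8446/(8446+37.0) = 0.996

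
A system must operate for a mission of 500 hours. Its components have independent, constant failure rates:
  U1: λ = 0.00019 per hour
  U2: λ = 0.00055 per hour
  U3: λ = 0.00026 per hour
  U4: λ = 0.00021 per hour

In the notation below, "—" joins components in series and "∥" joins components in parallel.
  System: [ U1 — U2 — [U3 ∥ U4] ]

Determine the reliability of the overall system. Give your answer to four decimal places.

0.6823

R(U1) = exp(−0.00019 × 500) = 0.909373
R(U2) = exp(−0.00055 × 500) = 0.759572
R(U3) = exp(−0.00026 × 500) = 0.878095
R(U4) = exp(−0.00021 × 500) = 0.900325
Parallel (U3 and U4): 1 − (1 − 0.878095)(1 − 0.900325) = 0.987849
Series (U1, U2, and [0.987849]): 0.909373 × 0.759572 × 0.987849 = 0.6823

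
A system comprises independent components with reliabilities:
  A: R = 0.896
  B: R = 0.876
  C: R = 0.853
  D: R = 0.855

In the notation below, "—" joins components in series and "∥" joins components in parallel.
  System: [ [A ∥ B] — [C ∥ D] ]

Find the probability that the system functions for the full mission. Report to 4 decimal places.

Parallel (A and B): 1 − (1 − 0.896000)(1 − 0.876000) = 0.987104
Parallel (C and D): 1 − (1 − 0.853000)(1 − 0.855000) = 0.978685
Series ([0.987104] and [0.978685]): 0.987104 × 0.978685 = 0.9661

0.9661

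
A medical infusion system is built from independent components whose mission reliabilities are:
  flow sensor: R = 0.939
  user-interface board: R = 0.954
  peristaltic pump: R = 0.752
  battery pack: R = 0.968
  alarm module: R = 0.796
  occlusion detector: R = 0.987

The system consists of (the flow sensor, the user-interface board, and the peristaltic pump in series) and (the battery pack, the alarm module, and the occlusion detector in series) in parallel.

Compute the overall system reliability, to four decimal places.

Series (flow sensor, user-interface board, and peristaltic pump): 0.939000 × 0.954000 × 0.752000 = 0.673646
Series (battery pack, alarm module, and occlusion detector): 0.968000 × 0.796000 × 0.987000 = 0.760511
Parallel ([0.673646] and [0.760511]): 1 − (1 − 0.673646)(1 − 0.760511) = 0.9218

0.9218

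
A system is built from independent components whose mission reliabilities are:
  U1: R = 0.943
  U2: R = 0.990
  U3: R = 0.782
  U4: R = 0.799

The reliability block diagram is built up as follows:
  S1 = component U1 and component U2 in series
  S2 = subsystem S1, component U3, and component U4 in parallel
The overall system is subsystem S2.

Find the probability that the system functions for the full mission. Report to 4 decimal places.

Series (U1 and U2): 0.943000 × 0.990000 = 0.933570
Parallel ([0.933570], U3, and U4): 1 − (1 − 0.933570)(1 − 0.782000)(1 − 0.799000) = 0.9971

0.9971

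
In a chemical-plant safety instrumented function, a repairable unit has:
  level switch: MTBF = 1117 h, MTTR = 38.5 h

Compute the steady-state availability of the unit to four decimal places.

0.9667

A(level switch) = MTBF/(MTBF+MTTR) = 1117/(1117+38.5) = 0.9667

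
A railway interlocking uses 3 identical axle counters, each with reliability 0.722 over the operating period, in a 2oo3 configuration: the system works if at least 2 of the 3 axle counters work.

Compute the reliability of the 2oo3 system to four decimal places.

0.8111

R = Σ_{i=2}^{3} C(3,i) p^i (1−p)^{3−i} with p = 0.722
C(3,2)·0.722^2·0.278^1 = 0.434751
C(3,3)·0.722^3·0.278^0 = 0.376367
Sum = 0.8111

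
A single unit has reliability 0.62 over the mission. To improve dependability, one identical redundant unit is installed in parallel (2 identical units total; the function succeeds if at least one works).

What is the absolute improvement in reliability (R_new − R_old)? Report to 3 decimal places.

R_before = 0.62
R_after = 1 − (1 − 0.62)^2 = 0.856
ΔR = 0.856 − 0.62 = 0.236

0.236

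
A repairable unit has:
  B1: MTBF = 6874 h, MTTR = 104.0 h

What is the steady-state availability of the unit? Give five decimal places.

0.98510

A(B1) = MTBF/(MTBF+MTTR) = 6874/(6874+104.0) = 0.98510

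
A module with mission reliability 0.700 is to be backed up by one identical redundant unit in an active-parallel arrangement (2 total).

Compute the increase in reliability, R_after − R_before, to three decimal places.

R_before = 0.700
R_after = 1 − (1 − 0.700)^2 = 0.910
ΔR = 0.910 − 0.700 = 0.210

0.210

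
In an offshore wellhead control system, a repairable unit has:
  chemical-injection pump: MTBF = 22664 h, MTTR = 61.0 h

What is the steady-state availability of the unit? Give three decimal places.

A(chemical-injection pump) = MTBF/(MTBF+MTTR) = 22664/(22664+61.0) = 0.997

0.997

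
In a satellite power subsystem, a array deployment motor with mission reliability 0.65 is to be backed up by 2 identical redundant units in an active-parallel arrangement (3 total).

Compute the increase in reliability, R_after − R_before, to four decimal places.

0.3071

R_before = 0.65
R_after = 1 − (1 − 0.65)^3 = 0.9571
ΔR = 0.9571 − 0.65 = 0.3071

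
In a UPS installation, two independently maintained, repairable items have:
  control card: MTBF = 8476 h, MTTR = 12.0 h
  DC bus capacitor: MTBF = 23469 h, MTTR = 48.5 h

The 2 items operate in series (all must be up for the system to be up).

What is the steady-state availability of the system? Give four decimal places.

0.9965

A(control card) = MTBF/(MTBF+MTTR) = 8476/(8476+12.0) = 0.998586
A(DC bus capacitor) = MTBF/(MTBF+MTTR) = 23469/(23469+48.5) = 0.997938
Series availability: 0.998586 × 0.997938 = 0.9965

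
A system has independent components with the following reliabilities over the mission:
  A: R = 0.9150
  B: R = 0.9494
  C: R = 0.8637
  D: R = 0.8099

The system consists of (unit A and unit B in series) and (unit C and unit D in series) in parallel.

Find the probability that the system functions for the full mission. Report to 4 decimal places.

0.9605

Series (A and B): 0.915000 × 0.949400 = 0.868701
Series (C and D): 0.863700 × 0.809900 = 0.699511
Parallel ([0.868701] and [0.699511]): 1 − (1 − 0.868701)(1 − 0.699511) = 0.9605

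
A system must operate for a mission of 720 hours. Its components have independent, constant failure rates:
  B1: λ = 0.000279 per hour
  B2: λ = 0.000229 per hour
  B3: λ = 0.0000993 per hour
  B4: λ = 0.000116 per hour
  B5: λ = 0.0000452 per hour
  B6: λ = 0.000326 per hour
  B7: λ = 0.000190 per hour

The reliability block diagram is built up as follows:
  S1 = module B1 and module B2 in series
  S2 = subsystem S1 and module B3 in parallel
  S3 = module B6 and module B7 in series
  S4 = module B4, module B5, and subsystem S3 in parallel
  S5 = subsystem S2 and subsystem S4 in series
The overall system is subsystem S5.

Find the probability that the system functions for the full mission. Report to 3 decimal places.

R(B1) = exp(−0.000279 × 720) = 0.81801
R(B2) = exp(−0.000229 × 720) = 0.84800
R(B3) = exp(−0.0000993 × 720) = 0.93100
R(B4) = exp(−0.000116 × 720) = 0.91987
R(B5) = exp(−0.0000452 × 720) = 0.96798
R(B6) = exp(−0.000326 × 720) = 0.79079
R(B7) = exp(−0.000190 × 720) = 0.87214
Series (B1 and B2): 0.81801 × 0.84800 = 0.69367
Parallel ([0.69367] and B3): 1 − (1 − 0.69367)(1 − 0.93100) = 0.97886
Series (B6 and B7): 0.79079 × 0.87214 = 0.68968
Parallel (B4, B5, and [0.68968]): 1 − (1 − 0.91987)(1 − 0.96798)(1 − 0.68968) = 0.99920
Series ([0.97886] and [0.99920]): 0.97886 × 0.99920 = 0.978

0.978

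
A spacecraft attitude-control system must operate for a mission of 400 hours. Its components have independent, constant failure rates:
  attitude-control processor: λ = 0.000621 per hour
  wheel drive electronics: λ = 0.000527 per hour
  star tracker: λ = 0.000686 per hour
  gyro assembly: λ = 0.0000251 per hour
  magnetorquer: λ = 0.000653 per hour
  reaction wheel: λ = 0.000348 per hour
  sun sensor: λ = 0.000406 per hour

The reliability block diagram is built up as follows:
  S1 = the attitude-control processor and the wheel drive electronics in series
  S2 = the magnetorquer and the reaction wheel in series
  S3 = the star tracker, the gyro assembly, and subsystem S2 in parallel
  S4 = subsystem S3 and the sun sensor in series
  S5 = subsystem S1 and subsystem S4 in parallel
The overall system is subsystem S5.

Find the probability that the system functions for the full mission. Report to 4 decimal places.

R(attitude-control processor) = exp(−0.000621 × 400) = 0.780048
R(wheel drive electronics) = exp(−0.000527 × 400) = 0.809936
R(star tracker) = exp(−0.000686 × 400) = 0.760028
R(gyro assembly) = exp(−0.0000251 × 400) = 0.990010
R(magnetorquer) = exp(−0.000653 × 400) = 0.770127
R(reaction wheel) = exp(−0.000348 × 400) = 0.870054
R(sun sensor) = exp(−0.000406 × 400) = 0.850101
Series (attitude-control processor and wheel drive electronics): 0.780048 × 0.809936 = 0.631789
Series (magnetorquer and reaction wheel): 0.770127 × 0.870054 = 0.670052
Parallel (star tracker, gyro assembly, and [0.670052]): 1 − (1 − 0.760028)(1 − 0.990010)(1 − 0.670052) = 0.999209
Series ([0.999209] and sun sensor): 0.999209 × 0.850101 = 0.849429
Parallel ([0.631789] and [0.849429]): 1 − (1 − 0.631789)(1 − 0.849429) = 0.9446

0.9446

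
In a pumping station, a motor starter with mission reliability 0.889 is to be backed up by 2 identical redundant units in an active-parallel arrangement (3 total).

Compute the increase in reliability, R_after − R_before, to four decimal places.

0.1096

R_before = 0.889
R_after = 1 − (1 − 0.889)^3 = 0.9986
ΔR = 0.9986 − 0.889 = 0.1096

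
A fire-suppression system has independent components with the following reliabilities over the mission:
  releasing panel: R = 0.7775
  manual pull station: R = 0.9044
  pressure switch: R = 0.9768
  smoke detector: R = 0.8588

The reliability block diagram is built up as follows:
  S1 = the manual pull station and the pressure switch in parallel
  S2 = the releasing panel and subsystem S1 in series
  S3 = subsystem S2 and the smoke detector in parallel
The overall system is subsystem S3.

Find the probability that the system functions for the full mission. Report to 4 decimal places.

0.9683

Parallel (manual pull station and pressure switch): 1 − (1 − 0.904400)(1 − 0.976800) = 0.997782
Series (releasing panel and [0.997782]): 0.777500 × 0.997782 = 0.775776
Parallel ([0.775776] and smoke detector): 1 − (1 − 0.775776)(1 − 0.858800) = 0.9683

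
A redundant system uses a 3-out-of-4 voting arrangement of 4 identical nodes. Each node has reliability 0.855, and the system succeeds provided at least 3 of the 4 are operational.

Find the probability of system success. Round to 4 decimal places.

R = Σ_{i=3}^{4} C(4,i) p^i (1−p)^{4−i} with p = 0.855
C(4,3)·0.855^3·0.145^1 = 0.362515
C(4,4)·0.855^4·0.145^0 = 0.534398
Sum = 0.8969

0.8969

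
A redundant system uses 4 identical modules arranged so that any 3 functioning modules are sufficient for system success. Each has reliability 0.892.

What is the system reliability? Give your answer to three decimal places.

R = Σ_{i=3}^{4} C(4,i) p^i (1−p)^{4−i} with p = 0.892
C(4,3)·0.892^3·0.108^1 = 0.30660
C(4,4)·0.892^4·0.108^0 = 0.63308
Sum = 0.940

0.940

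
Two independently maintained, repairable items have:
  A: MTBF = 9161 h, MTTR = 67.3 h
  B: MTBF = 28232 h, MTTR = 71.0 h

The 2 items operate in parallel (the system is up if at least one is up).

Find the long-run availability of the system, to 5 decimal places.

0.99998

A(A) = MTBF/(MTBF+MTTR) = 9161/(9161+67.3) = 0.992707
A(B) = MTBF/(MTBF+MTTR) = 28232/(28232+71.0) = 0.997491
Parallel availability: 1 − (1 − 0.992707)(1 − 0.997491) = 0.99998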